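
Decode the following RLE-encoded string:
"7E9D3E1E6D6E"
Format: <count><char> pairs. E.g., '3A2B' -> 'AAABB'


Expanding each <count><char> pair:
  7E -> 'EEEEEEE'
  9D -> 'DDDDDDDDD'
  3E -> 'EEE'
  1E -> 'E'
  6D -> 'DDDDDD'
  6E -> 'EEEEEE'

Decoded = EEEEEEEDDDDDDDDDEEEEDDDDDDEEEEEE


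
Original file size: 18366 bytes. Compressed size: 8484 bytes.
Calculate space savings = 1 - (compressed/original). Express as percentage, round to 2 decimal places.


ratio = compressed/original = 8484/18366 = 0.461941
savings = 1 - ratio = 1 - 0.461941 = 0.538059
as a percentage: 0.538059 * 100 = 53.81%

Space savings = 1 - 8484/18366 = 53.81%


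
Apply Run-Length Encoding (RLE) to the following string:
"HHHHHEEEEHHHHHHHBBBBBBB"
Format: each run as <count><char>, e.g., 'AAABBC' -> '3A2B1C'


Scanning runs left to right:
  i=0: run of 'H' x 5 -> '5H'
  i=5: run of 'E' x 4 -> '4E'
  i=9: run of 'H' x 7 -> '7H'
  i=16: run of 'B' x 7 -> '7B'

RLE = 5H4E7H7B


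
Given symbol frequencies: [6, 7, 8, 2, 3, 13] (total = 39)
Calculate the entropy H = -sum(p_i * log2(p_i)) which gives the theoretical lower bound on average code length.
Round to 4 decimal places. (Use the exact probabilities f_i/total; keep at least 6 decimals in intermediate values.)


Per-symbol terms -p_i * log2(p_i) with p_i = f_i/39:
  p = 6/39 = 0.153846: log2(p) = -2.700440, -p*log2(p) = 0.415452
  p = 7/39 = 0.179487: log2(p) = -2.478047, -p*log2(p) = 0.444778
  p = 8/39 = 0.205128: log2(p) = -2.285402, -p*log2(p) = 0.468800
  p = 2/39 = 0.051282: log2(p) = -4.285402, -p*log2(p) = 0.219764
  p = 3/39 = 0.076923: log2(p) = -3.700440, -p*log2(p) = 0.284649
  p = 13/39 = 0.333333: log2(p) = -1.584963, -p*log2(p) = 0.528321
H = 0.415452 + 0.444778 + 0.468800 + 0.219764 + 0.284649 + 0.528321 = 2.361764

H = 2.3618 bits/symbol


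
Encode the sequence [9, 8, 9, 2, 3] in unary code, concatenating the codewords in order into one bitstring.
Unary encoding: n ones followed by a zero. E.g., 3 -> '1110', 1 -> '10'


Encode each number as n ones followed by a terminating 0:
  9 -> 1111111110 (10 bits)
  8 -> 111111110 (9 bits)
  9 -> 1111111110 (10 bits)
  2 -> 110 (3 bits)
  3 -> 1110 (4 bits)
Total length = 10 + 9 + 10 + 3 + 4 = 36 bits.

Unary([9, 8, 9, 2, 3]) = 111111111011111111011111111101101110 (36 bits)


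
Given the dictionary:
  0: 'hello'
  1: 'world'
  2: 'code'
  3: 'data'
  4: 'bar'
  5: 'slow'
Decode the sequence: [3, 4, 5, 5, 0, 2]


Look up each index in the dictionary:
  3 -> 'data'
  4 -> 'bar'
  5 -> 'slow'
  5 -> 'slow'
  0 -> 'hello'
  2 -> 'code'

Decoded: "data bar slow slow hello code"


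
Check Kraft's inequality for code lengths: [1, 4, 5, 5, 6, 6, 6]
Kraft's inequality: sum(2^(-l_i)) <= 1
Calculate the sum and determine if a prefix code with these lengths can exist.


Sum = 2^(-1) + 2^(-4) + 2^(-5) + 2^(-5) + 2^(-6) + 2^(-6) + 2^(-6)
    = 0.5 + 0.0625 + 0.03125 + 0.03125 + 0.015625 + 0.015625 + 0.015625
    = 43/64 = 0.671875
Since 0.671875 <= 1, Kraft's inequality IS satisfied.
A prefix code with these lengths CAN exist.

Kraft sum = 0.671875. Satisfied.


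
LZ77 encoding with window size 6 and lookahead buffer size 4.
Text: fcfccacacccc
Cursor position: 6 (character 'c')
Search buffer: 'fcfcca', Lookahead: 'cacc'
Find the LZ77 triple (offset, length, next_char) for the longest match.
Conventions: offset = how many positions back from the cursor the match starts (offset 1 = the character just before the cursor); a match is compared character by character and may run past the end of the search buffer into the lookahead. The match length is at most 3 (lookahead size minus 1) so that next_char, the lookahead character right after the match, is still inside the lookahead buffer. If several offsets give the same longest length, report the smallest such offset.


Try each offset into the search buffer:
  offset=1 (pos 5, char 'a'): match length 0
  offset=2 (pos 4, char 'c'): match length 3
  offset=3 (pos 3, char 'c'): match length 1
  offset=4 (pos 2, char 'f'): match length 0
  offset=5 (pos 1, char 'c'): match length 1
  offset=6 (pos 0, char 'f'): match length 0
Longest match has length 3 at offset 2.
next_char = character at position 6 + 3 = 9 -> 'c'

Best match: offset=2, length=3 (matching 'cac' starting at position 4)
LZ77 triple: (2, 3, 'c')


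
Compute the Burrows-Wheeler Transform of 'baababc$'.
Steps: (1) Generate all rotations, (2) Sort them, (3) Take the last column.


Rotations (sorted):
  0: $baababc -> last char: c
  1: aababc$b -> last char: b
  2: ababc$ba -> last char: a
  3: abc$baab -> last char: b
  4: baababc$ -> last char: $
  5: babc$baa -> last char: a
  6: bc$baaba -> last char: a
  7: c$baabab -> last char: b


BWT = cbab$aab


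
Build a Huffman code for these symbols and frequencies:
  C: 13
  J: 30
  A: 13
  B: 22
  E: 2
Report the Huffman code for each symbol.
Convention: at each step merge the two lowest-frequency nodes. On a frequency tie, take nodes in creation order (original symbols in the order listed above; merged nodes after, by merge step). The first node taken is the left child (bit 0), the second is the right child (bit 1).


Huffman tree construction:
Step 1: Merge E(2) + C(13) = 15
Step 2: Merge A(13) + (E+C)(15) = 28
Step 3: Merge B(22) + (A+(E+C))(28) = 50
Step 4: Merge J(30) + (B+(A+(E+C)))(50) = 80
Read each symbol's code off the tree from the root (left child = 0, right child = 1).

Codes:
  C: 1111 (length 4)
  J: 0 (length 1)
  A: 110 (length 3)
  B: 10 (length 2)
  E: 1110 (length 4)
Average code length: 173/80 = 2.1625 bits/symbol


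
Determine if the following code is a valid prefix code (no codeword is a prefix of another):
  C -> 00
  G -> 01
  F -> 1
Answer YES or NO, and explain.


Checking each pair (does one codeword prefix another?):
  C='00' vs G='01': no prefix
  C='00' vs F='1': no prefix
  G='01' vs C='00': no prefix
  G='01' vs F='1': no prefix
  F='1' vs C='00': no prefix
  F='1' vs G='01': no prefix
No violation found over all pairs.

YES -- this is a valid prefix code. No codeword is a prefix of any other codeword.


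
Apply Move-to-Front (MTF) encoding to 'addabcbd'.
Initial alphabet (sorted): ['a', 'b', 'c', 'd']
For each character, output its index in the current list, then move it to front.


MTF encoding:
'a': index 0 in ['a', 'b', 'c', 'd'] -> ['a', 'b', 'c', 'd']
'd': index 3 in ['a', 'b', 'c', 'd'] -> ['d', 'a', 'b', 'c']
'd': index 0 in ['d', 'a', 'b', 'c'] -> ['d', 'a', 'b', 'c']
'a': index 1 in ['d', 'a', 'b', 'c'] -> ['a', 'd', 'b', 'c']
'b': index 2 in ['a', 'd', 'b', 'c'] -> ['b', 'a', 'd', 'c']
'c': index 3 in ['b', 'a', 'd', 'c'] -> ['c', 'b', 'a', 'd']
'b': index 1 in ['c', 'b', 'a', 'd'] -> ['b', 'c', 'a', 'd']
'd': index 3 in ['b', 'c', 'a', 'd'] -> ['d', 'b', 'c', 'a']


Output: [0, 3, 0, 1, 2, 3, 1, 3]


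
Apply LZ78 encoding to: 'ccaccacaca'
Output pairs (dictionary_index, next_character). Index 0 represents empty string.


LZ78 encoding steps:
Dictionary: {0: ''}
Step 1: w='' (idx 0), next='c' -> output (0, 'c'), add 'c' as idx 1
Step 2: w='c' (idx 1), next='a' -> output (1, 'a'), add 'ca' as idx 2
Step 3: w='c' (idx 1), next='c' -> output (1, 'c'), add 'cc' as idx 3
Step 4: w='' (idx 0), next='a' -> output (0, 'a'), add 'a' as idx 4
Step 5: w='ca' (idx 2), next='c' -> output (2, 'c'), add 'cac' as idx 5
Step 6: w='a' (idx 4), end of input -> output (4, '')


Encoded: [(0, 'c'), (1, 'a'), (1, 'c'), (0, 'a'), (2, 'c'), (4, '')]


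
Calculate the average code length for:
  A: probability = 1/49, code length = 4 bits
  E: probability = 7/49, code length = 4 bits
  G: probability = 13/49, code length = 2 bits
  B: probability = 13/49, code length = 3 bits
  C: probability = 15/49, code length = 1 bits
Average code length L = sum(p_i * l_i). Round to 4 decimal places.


Weighted contributions p_i * l_i:
  A: (1/49) * 4 = 4/49
  E: (7/49) * 4 = 28/49
  G: (13/49) * 2 = 26/49
  B: (13/49) * 3 = 39/49
  C: (15/49) * 1 = 15/49
Sum = (4 + 28 + 26 + 39 + 15)/49 = 112/49

L = 112/49 = 2.2857 bits/symbol


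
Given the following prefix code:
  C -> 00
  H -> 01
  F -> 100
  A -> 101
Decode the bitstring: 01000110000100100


Decoding step by step:
Bits 01 -> H
Bits 00 -> C
Bits 01 -> H
Bits 100 -> F
Bits 00 -> C
Bits 100 -> F
Bits 100 -> F


Decoded message: HCHFCFF


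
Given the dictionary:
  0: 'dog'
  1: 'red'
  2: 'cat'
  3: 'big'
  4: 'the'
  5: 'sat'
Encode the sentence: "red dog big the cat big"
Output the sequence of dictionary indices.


Look up each word in the dictionary:
  'red' -> 1
  'dog' -> 0
  'big' -> 3
  'the' -> 4
  'cat' -> 2
  'big' -> 3

Encoded: [1, 0, 3, 4, 2, 3]


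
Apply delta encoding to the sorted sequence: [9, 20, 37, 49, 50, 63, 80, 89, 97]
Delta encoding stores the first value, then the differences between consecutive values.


First value: 9
Deltas:
  20 - 9 = 11
  37 - 20 = 17
  49 - 37 = 12
  50 - 49 = 1
  63 - 50 = 13
  80 - 63 = 17
  89 - 80 = 9
  97 - 89 = 8


Delta encoded: [9, 11, 17, 12, 1, 13, 17, 9, 8]


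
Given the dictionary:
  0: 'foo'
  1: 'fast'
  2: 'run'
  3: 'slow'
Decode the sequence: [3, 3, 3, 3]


Look up each index in the dictionary:
  3 -> 'slow'
  3 -> 'slow'
  3 -> 'slow'
  3 -> 'slow'

Decoded: "slow slow slow slow"


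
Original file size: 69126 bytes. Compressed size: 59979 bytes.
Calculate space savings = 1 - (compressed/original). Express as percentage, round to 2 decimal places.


ratio = compressed/original = 59979/69126 = 0.867676
savings = 1 - ratio = 1 - 0.867676 = 0.132324
as a percentage: 0.132324 * 100 = 13.23%

Space savings = 1 - 59979/69126 = 13.23%


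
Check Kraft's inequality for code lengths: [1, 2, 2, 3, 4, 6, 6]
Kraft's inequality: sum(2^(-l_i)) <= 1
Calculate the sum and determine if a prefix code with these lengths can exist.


Sum = 2^(-1) + 2^(-2) + 2^(-2) + 2^(-3) + 2^(-4) + 2^(-6) + 2^(-6)
    = 0.5 + 0.25 + 0.25 + 0.125 + 0.0625 + 0.015625 + 0.015625
    = 78/64 = 1.21875
Since 1.21875 > 1, Kraft's inequality is NOT satisfied.
A prefix code with these lengths CANNOT exist.

Kraft sum = 1.21875. Not satisfied.


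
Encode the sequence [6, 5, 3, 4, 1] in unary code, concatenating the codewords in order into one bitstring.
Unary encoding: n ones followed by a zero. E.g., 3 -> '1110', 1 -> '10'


Encode each number as n ones followed by a terminating 0:
  6 -> 1111110 (7 bits)
  5 -> 111110 (6 bits)
  3 -> 1110 (4 bits)
  4 -> 11110 (5 bits)
  1 -> 10 (2 bits)
Total length = 7 + 6 + 4 + 5 + 2 = 24 bits.

Unary([6, 5, 3, 4, 1]) = 111111011111011101111010 (24 bits)


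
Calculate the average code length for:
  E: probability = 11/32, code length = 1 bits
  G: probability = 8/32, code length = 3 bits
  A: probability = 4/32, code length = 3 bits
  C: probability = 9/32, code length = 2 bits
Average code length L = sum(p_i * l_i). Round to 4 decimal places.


Weighted contributions p_i * l_i:
  E: (11/32) * 1 = 11/32
  G: (8/32) * 3 = 24/32
  A: (4/32) * 3 = 12/32
  C: (9/32) * 2 = 18/32
Sum = (11 + 24 + 12 + 18)/32 = 65/32

L = 65/32 = 2.0313 bits/symbol


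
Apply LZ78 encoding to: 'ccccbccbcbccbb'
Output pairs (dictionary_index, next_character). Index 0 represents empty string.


LZ78 encoding steps:
Dictionary: {0: ''}
Step 1: w='' (idx 0), next='c' -> output (0, 'c'), add 'c' as idx 1
Step 2: w='c' (idx 1), next='c' -> output (1, 'c'), add 'cc' as idx 2
Step 3: w='c' (idx 1), next='b' -> output (1, 'b'), add 'cb' as idx 3
Step 4: w='cc' (idx 2), next='b' -> output (2, 'b'), add 'ccb' as idx 4
Step 5: w='cb' (idx 3), next='c' -> output (3, 'c'), add 'cbc' as idx 5
Step 6: w='cb' (idx 3), next='b' -> output (3, 'b'), add 'cbb' as idx 6


Encoded: [(0, 'c'), (1, 'c'), (1, 'b'), (2, 'b'), (3, 'c'), (3, 'b')]


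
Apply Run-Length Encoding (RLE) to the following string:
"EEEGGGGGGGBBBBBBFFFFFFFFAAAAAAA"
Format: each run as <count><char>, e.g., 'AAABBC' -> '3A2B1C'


Scanning runs left to right:
  i=0: run of 'E' x 3 -> '3E'
  i=3: run of 'G' x 7 -> '7G'
  i=10: run of 'B' x 6 -> '6B'
  i=16: run of 'F' x 8 -> '8F'
  i=24: run of 'A' x 7 -> '7A'

RLE = 3E7G6B8F7A


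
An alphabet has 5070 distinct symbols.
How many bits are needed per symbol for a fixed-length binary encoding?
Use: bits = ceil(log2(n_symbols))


log2(5070) = 12.3078
Bracket: 2^12 = 4096 < 5070 <= 2^13 = 8192
So ceil(log2(5070)) = 13

bits = ceil(log2(5070)) = ceil(12.3078) = 13 bits


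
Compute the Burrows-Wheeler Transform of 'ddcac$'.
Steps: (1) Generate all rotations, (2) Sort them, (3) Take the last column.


Rotations (sorted):
  0: $ddcac -> last char: c
  1: ac$ddc -> last char: c
  2: c$ddca -> last char: a
  3: cac$dd -> last char: d
  4: dcac$d -> last char: d
  5: ddcac$ -> last char: $


BWT = ccadd$


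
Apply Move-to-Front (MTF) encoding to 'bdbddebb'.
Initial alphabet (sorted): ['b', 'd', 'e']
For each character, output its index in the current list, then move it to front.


MTF encoding:
'b': index 0 in ['b', 'd', 'e'] -> ['b', 'd', 'e']
'd': index 1 in ['b', 'd', 'e'] -> ['d', 'b', 'e']
'b': index 1 in ['d', 'b', 'e'] -> ['b', 'd', 'e']
'd': index 1 in ['b', 'd', 'e'] -> ['d', 'b', 'e']
'd': index 0 in ['d', 'b', 'e'] -> ['d', 'b', 'e']
'e': index 2 in ['d', 'b', 'e'] -> ['e', 'd', 'b']
'b': index 2 in ['e', 'd', 'b'] -> ['b', 'e', 'd']
'b': index 0 in ['b', 'e', 'd'] -> ['b', 'e', 'd']


Output: [0, 1, 1, 1, 0, 2, 2, 0]


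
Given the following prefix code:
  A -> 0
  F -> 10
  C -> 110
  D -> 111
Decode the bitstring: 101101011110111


Decoding step by step:
Bits 10 -> F
Bits 110 -> C
Bits 10 -> F
Bits 111 -> D
Bits 10 -> F
Bits 111 -> D


Decoded message: FCFDFD


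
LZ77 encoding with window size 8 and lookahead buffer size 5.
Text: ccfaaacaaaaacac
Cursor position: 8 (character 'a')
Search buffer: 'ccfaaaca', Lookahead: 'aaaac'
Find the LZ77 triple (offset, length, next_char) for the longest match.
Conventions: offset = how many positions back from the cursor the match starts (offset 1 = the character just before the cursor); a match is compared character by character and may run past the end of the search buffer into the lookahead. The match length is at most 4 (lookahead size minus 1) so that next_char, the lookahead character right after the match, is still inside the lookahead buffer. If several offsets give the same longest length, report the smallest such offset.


Try each offset into the search buffer:
  offset=1 (pos 7, char 'a'): match length 4
  offset=2 (pos 6, char 'c'): match length 0
  offset=3 (pos 5, char 'a'): match length 1
  offset=4 (pos 4, char 'a'): match length 2
  offset=5 (pos 3, char 'a'): match length 3
  offset=6 (pos 2, char 'f'): match length 0
  offset=7 (pos 1, char 'c'): match length 0
  offset=8 (pos 0, char 'c'): match length 0
Longest match has length 4 at offset 1.
next_char = character at position 8 + 4 = 12 -> 'c'

Best match: offset=1, length=4 (matching 'aaaa' starting at position 7)
LZ77 triple: (1, 4, 'c')


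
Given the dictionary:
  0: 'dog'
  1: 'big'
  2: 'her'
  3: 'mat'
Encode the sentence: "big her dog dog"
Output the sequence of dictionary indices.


Look up each word in the dictionary:
  'big' -> 1
  'her' -> 2
  'dog' -> 0
  'dog' -> 0

Encoded: [1, 2, 0, 0]


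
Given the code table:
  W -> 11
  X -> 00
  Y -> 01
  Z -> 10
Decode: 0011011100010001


Decoding:
00 -> X
11 -> W
01 -> Y
11 -> W
00 -> X
01 -> Y
00 -> X
01 -> Y


Result: XWYWXYXY


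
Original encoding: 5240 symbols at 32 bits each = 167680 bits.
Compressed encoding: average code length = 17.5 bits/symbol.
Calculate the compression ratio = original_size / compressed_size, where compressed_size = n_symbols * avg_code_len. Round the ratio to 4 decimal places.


original_size = n_symbols * orig_bits = 5240 * 32 = 167680 bits
compressed_size = n_symbols * avg_code_len = 5240 * 17.5 = 91700.0 bits
ratio = original_size / compressed_size = 167680 / 91700.0 = 1.8286

Compression ratio = 1.8286


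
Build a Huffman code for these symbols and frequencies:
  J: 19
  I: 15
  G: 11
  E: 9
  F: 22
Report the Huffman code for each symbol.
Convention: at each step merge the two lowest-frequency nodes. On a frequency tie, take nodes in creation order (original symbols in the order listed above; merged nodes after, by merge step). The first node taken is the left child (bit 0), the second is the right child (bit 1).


Huffman tree construction:
Step 1: Merge E(9) + G(11) = 20
Step 2: Merge I(15) + J(19) = 34
Step 3: Merge (E+G)(20) + F(22) = 42
Step 4: Merge (I+J)(34) + ((E+G)+F)(42) = 76
Read each symbol's code off the tree from the root (left child = 0, right child = 1).

Codes:
  J: 01 (length 2)
  I: 00 (length 2)
  G: 101 (length 3)
  E: 100 (length 3)
  F: 11 (length 2)
Average code length: 172/76 = 2.2632 bits/symbol


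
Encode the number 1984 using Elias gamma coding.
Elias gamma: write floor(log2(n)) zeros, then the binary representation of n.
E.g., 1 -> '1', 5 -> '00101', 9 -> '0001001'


num_bits = floor(log2(1984)) + 1 = 11
leading_zeros = num_bits - 1 = 10
binary(1984) = 11111000000

Elias gamma(1984) = '0000000000' + '11111000000' = 000000000011111000000 (21 bits)


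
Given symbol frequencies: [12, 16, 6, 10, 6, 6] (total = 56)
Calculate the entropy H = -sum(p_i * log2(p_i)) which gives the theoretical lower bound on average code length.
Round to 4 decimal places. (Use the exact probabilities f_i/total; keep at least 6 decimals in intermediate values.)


Per-symbol terms -p_i * log2(p_i) with p_i = f_i/56:
  p = 12/56 = 0.214286: log2(p) = -2.222392, -p*log2(p) = 0.476227
  p = 16/56 = 0.285714: log2(p) = -1.807355, -p*log2(p) = 0.516387
  p = 6/56 = 0.107143: log2(p) = -3.222392, -p*log2(p) = 0.345256
  p = 10/56 = 0.178571: log2(p) = -2.485427, -p*log2(p) = 0.443826
  p = 6/56 = 0.107143: log2(p) = -3.222392, -p*log2(p) = 0.345256
  p = 6/56 = 0.107143: log2(p) = -3.222392, -p*log2(p) = 0.345256
H = 0.476227 + 0.516387 + 0.345256 + 0.443826 + 0.345256 + 0.345256 = 2.472208

H = 2.4722 bits/symbol


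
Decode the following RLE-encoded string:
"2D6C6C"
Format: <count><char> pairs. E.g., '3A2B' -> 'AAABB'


Expanding each <count><char> pair:
  2D -> 'DD'
  6C -> 'CCCCCC'
  6C -> 'CCCCCC'

Decoded = DDCCCCCCCCCCCC


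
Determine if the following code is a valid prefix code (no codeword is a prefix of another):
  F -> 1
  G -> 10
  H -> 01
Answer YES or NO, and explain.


Checking each pair (does one codeword prefix another?):
  F='1' vs G='10': prefix -- VIOLATION

NO -- this is NOT a valid prefix code. F (1) is a prefix of G (10).


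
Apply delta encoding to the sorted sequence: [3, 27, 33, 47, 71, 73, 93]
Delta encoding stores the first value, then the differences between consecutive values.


First value: 3
Deltas:
  27 - 3 = 24
  33 - 27 = 6
  47 - 33 = 14
  71 - 47 = 24
  73 - 71 = 2
  93 - 73 = 20


Delta encoded: [3, 24, 6, 14, 24, 2, 20]


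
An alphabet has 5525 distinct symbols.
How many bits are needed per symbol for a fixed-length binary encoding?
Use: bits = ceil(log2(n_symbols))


log2(5525) = 12.4318
Bracket: 2^12 = 4096 < 5525 <= 2^13 = 8192
So ceil(log2(5525)) = 13

bits = ceil(log2(5525)) = ceil(12.4318) = 13 bits


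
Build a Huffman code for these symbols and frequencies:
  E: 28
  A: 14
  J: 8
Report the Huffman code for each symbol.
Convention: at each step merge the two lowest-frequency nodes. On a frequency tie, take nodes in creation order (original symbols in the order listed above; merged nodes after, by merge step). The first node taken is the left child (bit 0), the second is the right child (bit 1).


Huffman tree construction:
Step 1: Merge J(8) + A(14) = 22
Step 2: Merge (J+A)(22) + E(28) = 50
Read each symbol's code off the tree from the root (left child = 0, right child = 1).

Codes:
  E: 1 (length 1)
  A: 01 (length 2)
  J: 00 (length 2)
Average code length: 72/50 = 1.4400 bits/symbol


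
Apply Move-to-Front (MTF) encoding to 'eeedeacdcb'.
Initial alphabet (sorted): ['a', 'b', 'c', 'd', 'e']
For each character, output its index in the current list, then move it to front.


MTF encoding:
'e': index 4 in ['a', 'b', 'c', 'd', 'e'] -> ['e', 'a', 'b', 'c', 'd']
'e': index 0 in ['e', 'a', 'b', 'c', 'd'] -> ['e', 'a', 'b', 'c', 'd']
'e': index 0 in ['e', 'a', 'b', 'c', 'd'] -> ['e', 'a', 'b', 'c', 'd']
'd': index 4 in ['e', 'a', 'b', 'c', 'd'] -> ['d', 'e', 'a', 'b', 'c']
'e': index 1 in ['d', 'e', 'a', 'b', 'c'] -> ['e', 'd', 'a', 'b', 'c']
'a': index 2 in ['e', 'd', 'a', 'b', 'c'] -> ['a', 'e', 'd', 'b', 'c']
'c': index 4 in ['a', 'e', 'd', 'b', 'c'] -> ['c', 'a', 'e', 'd', 'b']
'd': index 3 in ['c', 'a', 'e', 'd', 'b'] -> ['d', 'c', 'a', 'e', 'b']
'c': index 1 in ['d', 'c', 'a', 'e', 'b'] -> ['c', 'd', 'a', 'e', 'b']
'b': index 4 in ['c', 'd', 'a', 'e', 'b'] -> ['b', 'c', 'd', 'a', 'e']


Output: [4, 0, 0, 4, 1, 2, 4, 3, 1, 4]


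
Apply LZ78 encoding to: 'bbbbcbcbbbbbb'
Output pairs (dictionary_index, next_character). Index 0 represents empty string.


LZ78 encoding steps:
Dictionary: {0: ''}
Step 1: w='' (idx 0), next='b' -> output (0, 'b'), add 'b' as idx 1
Step 2: w='b' (idx 1), next='b' -> output (1, 'b'), add 'bb' as idx 2
Step 3: w='b' (idx 1), next='c' -> output (1, 'c'), add 'bc' as idx 3
Step 4: w='bc' (idx 3), next='b' -> output (3, 'b'), add 'bcb' as idx 4
Step 5: w='bb' (idx 2), next='b' -> output (2, 'b'), add 'bbb' as idx 5
Step 6: w='bb' (idx 2), end of input -> output (2, '')


Encoded: [(0, 'b'), (1, 'b'), (1, 'c'), (3, 'b'), (2, 'b'), (2, '')]


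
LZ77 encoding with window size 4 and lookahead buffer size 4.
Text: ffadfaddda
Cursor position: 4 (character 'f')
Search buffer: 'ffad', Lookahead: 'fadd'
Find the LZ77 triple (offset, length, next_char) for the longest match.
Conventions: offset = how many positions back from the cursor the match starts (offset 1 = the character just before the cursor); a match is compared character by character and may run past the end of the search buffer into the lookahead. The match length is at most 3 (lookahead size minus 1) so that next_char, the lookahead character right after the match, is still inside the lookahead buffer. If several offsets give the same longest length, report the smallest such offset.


Try each offset into the search buffer:
  offset=1 (pos 3, char 'd'): match length 0
  offset=2 (pos 2, char 'a'): match length 0
  offset=3 (pos 1, char 'f'): match length 3
  offset=4 (pos 0, char 'f'): match length 1
Longest match has length 3 at offset 3.
next_char = character at position 4 + 3 = 7 -> 'd'

Best match: offset=3, length=3 (matching 'fad' starting at position 1)
LZ77 triple: (3, 3, 'd')


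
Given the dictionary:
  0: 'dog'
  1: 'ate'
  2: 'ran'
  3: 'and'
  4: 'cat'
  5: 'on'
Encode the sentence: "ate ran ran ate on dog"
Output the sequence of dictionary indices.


Look up each word in the dictionary:
  'ate' -> 1
  'ran' -> 2
  'ran' -> 2
  'ate' -> 1
  'on' -> 5
  'dog' -> 0

Encoded: [1, 2, 2, 1, 5, 0]


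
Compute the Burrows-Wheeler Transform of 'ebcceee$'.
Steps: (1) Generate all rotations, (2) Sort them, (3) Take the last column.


Rotations (sorted):
  0: $ebcceee -> last char: e
  1: bcceee$e -> last char: e
  2: cceee$eb -> last char: b
  3: ceee$ebc -> last char: c
  4: e$ebccee -> last char: e
  5: ebcceee$ -> last char: $
  6: ee$ebcce -> last char: e
  7: eee$ebcc -> last char: c


BWT = eebce$ec


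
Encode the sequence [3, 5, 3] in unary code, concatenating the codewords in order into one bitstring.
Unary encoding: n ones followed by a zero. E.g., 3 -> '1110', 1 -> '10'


Encode each number as n ones followed by a terminating 0:
  3 -> 1110 (4 bits)
  5 -> 111110 (6 bits)
  3 -> 1110 (4 bits)
Total length = 4 + 6 + 4 = 14 bits.

Unary([3, 5, 3]) = 11101111101110 (14 bits)


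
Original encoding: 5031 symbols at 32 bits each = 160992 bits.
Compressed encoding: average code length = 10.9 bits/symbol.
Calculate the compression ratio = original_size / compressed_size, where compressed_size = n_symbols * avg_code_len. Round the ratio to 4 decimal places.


original_size = n_symbols * orig_bits = 5031 * 32 = 160992 bits
compressed_size = n_symbols * avg_code_len = 5031 * 10.9 = 54837.9 bits
ratio = original_size / compressed_size = 160992 / 54837.9 = 2.9358

Compression ratio = 2.9358


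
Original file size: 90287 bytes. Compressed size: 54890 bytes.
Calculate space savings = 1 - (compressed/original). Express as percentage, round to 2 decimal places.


ratio = compressed/original = 54890/90287 = 0.60795
savings = 1 - ratio = 1 - 0.60795 = 0.39205
as a percentage: 0.39205 * 100 = 39.2%

Space savings = 1 - 54890/90287 = 39.2%


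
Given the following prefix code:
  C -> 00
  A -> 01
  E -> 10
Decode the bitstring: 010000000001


Decoding step by step:
Bits 01 -> A
Bits 00 -> C
Bits 00 -> C
Bits 00 -> C
Bits 00 -> C
Bits 01 -> A


Decoded message: ACCCCA


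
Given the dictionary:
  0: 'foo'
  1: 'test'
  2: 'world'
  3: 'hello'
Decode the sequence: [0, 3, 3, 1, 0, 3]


Look up each index in the dictionary:
  0 -> 'foo'
  3 -> 'hello'
  3 -> 'hello'
  1 -> 'test'
  0 -> 'foo'
  3 -> 'hello'

Decoded: "foo hello hello test foo hello"


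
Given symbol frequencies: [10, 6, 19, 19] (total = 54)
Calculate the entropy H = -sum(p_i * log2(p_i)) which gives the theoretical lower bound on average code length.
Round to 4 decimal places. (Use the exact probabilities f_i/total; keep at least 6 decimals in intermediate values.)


Per-symbol terms -p_i * log2(p_i) with p_i = f_i/54:
  p = 10/54 = 0.185185: log2(p) = -2.432959, -p*log2(p) = 0.450548
  p = 6/54 = 0.111111: log2(p) = -3.169925, -p*log2(p) = 0.352214
  p = 19/54 = 0.351852: log2(p) = -1.506960, -p*log2(p) = 0.530227
  p = 19/54 = 0.351852: log2(p) = -1.506960, -p*log2(p) = 0.530227
H = 0.450548 + 0.352214 + 0.530227 + 0.530227 = 1.863216

H = 1.8632 bits/symbol


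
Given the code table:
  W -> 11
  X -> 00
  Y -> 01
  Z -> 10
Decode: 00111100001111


Decoding:
00 -> X
11 -> W
11 -> W
00 -> X
00 -> X
11 -> W
11 -> W


Result: XWWXXWW


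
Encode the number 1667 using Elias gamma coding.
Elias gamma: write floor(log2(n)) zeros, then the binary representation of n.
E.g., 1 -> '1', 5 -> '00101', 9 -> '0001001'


num_bits = floor(log2(1667)) + 1 = 11
leading_zeros = num_bits - 1 = 10
binary(1667) = 11010000011

Elias gamma(1667) = '0000000000' + '11010000011' = 000000000011010000011 (21 bits)


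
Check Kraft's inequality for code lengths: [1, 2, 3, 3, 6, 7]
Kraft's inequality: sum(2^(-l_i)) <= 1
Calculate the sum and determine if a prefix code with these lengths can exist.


Sum = 2^(-1) + 2^(-2) + 2^(-3) + 2^(-3) + 2^(-6) + 2^(-7)
    = 0.5 + 0.25 + 0.125 + 0.125 + 0.015625 + 0.0078125
    = 131/128 = 1.0234375
Since 1.0234375 > 1, Kraft's inequality is NOT satisfied.
A prefix code with these lengths CANNOT exist.

Kraft sum = 1.0234375. Not satisfied.


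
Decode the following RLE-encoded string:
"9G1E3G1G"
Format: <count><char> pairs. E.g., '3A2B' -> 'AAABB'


Expanding each <count><char> pair:
  9G -> 'GGGGGGGGG'
  1E -> 'E'
  3G -> 'GGG'
  1G -> 'G'

Decoded = GGGGGGGGGEGGGG


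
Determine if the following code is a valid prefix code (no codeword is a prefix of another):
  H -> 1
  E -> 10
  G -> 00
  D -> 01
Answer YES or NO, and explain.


Checking each pair (does one codeword prefix another?):
  H='1' vs E='10': prefix -- VIOLATION

NO -- this is NOT a valid prefix code. H (1) is a prefix of E (10).


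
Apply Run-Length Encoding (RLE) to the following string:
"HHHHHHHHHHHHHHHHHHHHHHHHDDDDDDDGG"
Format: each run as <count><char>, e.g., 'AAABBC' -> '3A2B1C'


Scanning runs left to right:
  i=0: run of 'H' x 24 -> '24H'
  i=24: run of 'D' x 7 -> '7D'
  i=31: run of 'G' x 2 -> '2G'

RLE = 24H7D2G


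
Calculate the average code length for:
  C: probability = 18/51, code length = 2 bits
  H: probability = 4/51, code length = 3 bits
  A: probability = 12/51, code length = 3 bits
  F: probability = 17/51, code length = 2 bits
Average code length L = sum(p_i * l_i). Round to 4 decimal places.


Weighted contributions p_i * l_i:
  C: (18/51) * 2 = 36/51
  H: (4/51) * 3 = 12/51
  A: (12/51) * 3 = 36/51
  F: (17/51) * 2 = 34/51
Sum = (36 + 12 + 36 + 34)/51 = 118/51

L = 118/51 = 2.3137 bits/symbol


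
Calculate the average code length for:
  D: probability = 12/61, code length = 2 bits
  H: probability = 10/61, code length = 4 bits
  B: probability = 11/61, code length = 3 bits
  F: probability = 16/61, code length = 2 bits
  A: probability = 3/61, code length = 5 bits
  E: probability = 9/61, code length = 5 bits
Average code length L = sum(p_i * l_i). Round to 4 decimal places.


Weighted contributions p_i * l_i:
  D: (12/61) * 2 = 24/61
  H: (10/61) * 4 = 40/61
  B: (11/61) * 3 = 33/61
  F: (16/61) * 2 = 32/61
  A: (3/61) * 5 = 15/61
  E: (9/61) * 5 = 45/61
Sum = (24 + 40 + 33 + 32 + 15 + 45)/61 = 189/61

L = 189/61 = 3.0984 bits/symbol


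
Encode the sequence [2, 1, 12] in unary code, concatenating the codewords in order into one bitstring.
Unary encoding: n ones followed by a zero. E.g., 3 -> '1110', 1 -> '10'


Encode each number as n ones followed by a terminating 0:
  2 -> 110 (3 bits)
  1 -> 10 (2 bits)
  12 -> 1111111111110 (13 bits)
Total length = 3 + 2 + 13 = 18 bits.

Unary([2, 1, 12]) = 110101111111111110 (18 bits)


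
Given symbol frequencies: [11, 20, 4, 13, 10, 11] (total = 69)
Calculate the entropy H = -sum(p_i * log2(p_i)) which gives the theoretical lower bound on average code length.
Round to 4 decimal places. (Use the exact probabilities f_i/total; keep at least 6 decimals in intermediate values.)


Per-symbol terms -p_i * log2(p_i) with p_i = f_i/69:
  p = 11/69 = 0.159420: log2(p) = -2.649093, -p*log2(p) = 0.422319
  p = 20/69 = 0.289855: log2(p) = -1.786596, -p*log2(p) = 0.517854
  p = 4/69 = 0.057971: log2(p) = -4.108524, -p*log2(p) = 0.238175
  p = 13/69 = 0.188406: log2(p) = -2.408085, -p*log2(p) = 0.453697
  p = 10/69 = 0.144928: log2(p) = -2.786596, -p*log2(p) = 0.403855
  p = 11/69 = 0.159420: log2(p) = -2.649093, -p*log2(p) = 0.422319
H = 0.422319 + 0.517854 + 0.238175 + 0.453697 + 0.403855 + 0.422319 = 2.458219

H = 2.4582 bits/symbol


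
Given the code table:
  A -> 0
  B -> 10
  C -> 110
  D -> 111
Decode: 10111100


Decoding:
10 -> B
111 -> D
10 -> B
0 -> A


Result: BDBA


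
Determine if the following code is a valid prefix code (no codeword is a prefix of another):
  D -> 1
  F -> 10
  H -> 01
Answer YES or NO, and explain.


Checking each pair (does one codeword prefix another?):
  D='1' vs F='10': prefix -- VIOLATION

NO -- this is NOT a valid prefix code. D (1) is a prefix of F (10).


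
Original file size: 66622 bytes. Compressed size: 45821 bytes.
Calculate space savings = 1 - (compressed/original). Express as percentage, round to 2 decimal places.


ratio = compressed/original = 45821/66622 = 0.687776
savings = 1 - ratio = 1 - 0.687776 = 0.312224
as a percentage: 0.312224 * 100 = 31.22%

Space savings = 1 - 45821/66622 = 31.22%


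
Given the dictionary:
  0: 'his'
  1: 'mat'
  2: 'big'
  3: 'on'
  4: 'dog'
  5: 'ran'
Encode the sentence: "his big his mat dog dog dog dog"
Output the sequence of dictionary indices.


Look up each word in the dictionary:
  'his' -> 0
  'big' -> 2
  'his' -> 0
  'mat' -> 1
  'dog' -> 4
  'dog' -> 4
  'dog' -> 4
  'dog' -> 4

Encoded: [0, 2, 0, 1, 4, 4, 4, 4]


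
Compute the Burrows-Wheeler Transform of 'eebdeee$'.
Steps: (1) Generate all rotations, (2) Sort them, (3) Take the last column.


Rotations (sorted):
  0: $eebdeee -> last char: e
  1: bdeee$ee -> last char: e
  2: deee$eeb -> last char: b
  3: e$eebdee -> last char: e
  4: ebdeee$e -> last char: e
  5: ee$eebde -> last char: e
  6: eebdeee$ -> last char: $
  7: eee$eebd -> last char: d


BWT = eebeee$d


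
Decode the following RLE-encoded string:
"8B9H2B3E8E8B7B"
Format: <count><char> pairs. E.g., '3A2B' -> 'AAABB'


Expanding each <count><char> pair:
  8B -> 'BBBBBBBB'
  9H -> 'HHHHHHHHH'
  2B -> 'BB'
  3E -> 'EEE'
  8E -> 'EEEEEEEE'
  8B -> 'BBBBBBBB'
  7B -> 'BBBBBBB'

Decoded = BBBBBBBBHHHHHHHHHBBEEEEEEEEEEEBBBBBBBBBBBBBBB


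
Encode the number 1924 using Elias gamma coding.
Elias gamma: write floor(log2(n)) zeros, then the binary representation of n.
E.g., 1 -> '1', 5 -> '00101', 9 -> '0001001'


num_bits = floor(log2(1924)) + 1 = 11
leading_zeros = num_bits - 1 = 10
binary(1924) = 11110000100

Elias gamma(1924) = '0000000000' + '11110000100' = 000000000011110000100 (21 bits)


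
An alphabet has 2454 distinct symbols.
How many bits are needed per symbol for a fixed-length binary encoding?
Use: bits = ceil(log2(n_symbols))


log2(2454) = 11.2609
Bracket: 2^11 = 2048 < 2454 <= 2^12 = 4096
So ceil(log2(2454)) = 12

bits = ceil(log2(2454)) = ceil(11.2609) = 12 bits


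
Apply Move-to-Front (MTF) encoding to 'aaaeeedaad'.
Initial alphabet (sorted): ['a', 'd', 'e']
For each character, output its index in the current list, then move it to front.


MTF encoding:
'a': index 0 in ['a', 'd', 'e'] -> ['a', 'd', 'e']
'a': index 0 in ['a', 'd', 'e'] -> ['a', 'd', 'e']
'a': index 0 in ['a', 'd', 'e'] -> ['a', 'd', 'e']
'e': index 2 in ['a', 'd', 'e'] -> ['e', 'a', 'd']
'e': index 0 in ['e', 'a', 'd'] -> ['e', 'a', 'd']
'e': index 0 in ['e', 'a', 'd'] -> ['e', 'a', 'd']
'd': index 2 in ['e', 'a', 'd'] -> ['d', 'e', 'a']
'a': index 2 in ['d', 'e', 'a'] -> ['a', 'd', 'e']
'a': index 0 in ['a', 'd', 'e'] -> ['a', 'd', 'e']
'd': index 1 in ['a', 'd', 'e'] -> ['d', 'a', 'e']


Output: [0, 0, 0, 2, 0, 0, 2, 2, 0, 1]


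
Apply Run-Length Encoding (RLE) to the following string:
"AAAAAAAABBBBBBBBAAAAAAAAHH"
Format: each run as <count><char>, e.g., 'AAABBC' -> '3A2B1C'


Scanning runs left to right:
  i=0: run of 'A' x 8 -> '8A'
  i=8: run of 'B' x 8 -> '8B'
  i=16: run of 'A' x 8 -> '8A'
  i=24: run of 'H' x 2 -> '2H'

RLE = 8A8B8A2H


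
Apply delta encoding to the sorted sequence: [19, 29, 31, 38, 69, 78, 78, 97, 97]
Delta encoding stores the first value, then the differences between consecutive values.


First value: 19
Deltas:
  29 - 19 = 10
  31 - 29 = 2
  38 - 31 = 7
  69 - 38 = 31
  78 - 69 = 9
  78 - 78 = 0
  97 - 78 = 19
  97 - 97 = 0


Delta encoded: [19, 10, 2, 7, 31, 9, 0, 19, 0]


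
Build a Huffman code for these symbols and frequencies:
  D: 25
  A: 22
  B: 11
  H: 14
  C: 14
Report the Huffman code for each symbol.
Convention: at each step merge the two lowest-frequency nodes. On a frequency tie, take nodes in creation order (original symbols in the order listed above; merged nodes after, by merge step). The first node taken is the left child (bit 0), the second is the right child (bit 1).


Huffman tree construction:
Step 1: Merge B(11) + H(14) = 25
Step 2: Merge C(14) + A(22) = 36
Step 3: Merge D(25) + (B+H)(25) = 50
Step 4: Merge (C+A)(36) + (D+(B+H))(50) = 86
Read each symbol's code off the tree from the root (left child = 0, right child = 1).

Codes:
  D: 10 (length 2)
  A: 01 (length 2)
  B: 110 (length 3)
  H: 111 (length 3)
  C: 00 (length 2)
Average code length: 197/86 = 2.2907 bits/symbol


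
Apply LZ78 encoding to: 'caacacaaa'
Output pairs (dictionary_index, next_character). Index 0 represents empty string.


LZ78 encoding steps:
Dictionary: {0: ''}
Step 1: w='' (idx 0), next='c' -> output (0, 'c'), add 'c' as idx 1
Step 2: w='' (idx 0), next='a' -> output (0, 'a'), add 'a' as idx 2
Step 3: w='a' (idx 2), next='c' -> output (2, 'c'), add 'ac' as idx 3
Step 4: w='ac' (idx 3), next='a' -> output (3, 'a'), add 'aca' as idx 4
Step 5: w='a' (idx 2), next='a' -> output (2, 'a'), add 'aa' as idx 5


Encoded: [(0, 'c'), (0, 'a'), (2, 'c'), (3, 'a'), (2, 'a')]


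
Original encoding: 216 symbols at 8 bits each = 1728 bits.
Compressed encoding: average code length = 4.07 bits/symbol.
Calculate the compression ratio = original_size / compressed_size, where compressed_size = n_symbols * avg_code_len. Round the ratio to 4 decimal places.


original_size = n_symbols * orig_bits = 216 * 8 = 1728 bits
compressed_size = n_symbols * avg_code_len = 216 * 4.07 = 879.12 bits
ratio = original_size / compressed_size = 1728 / 879.12 = 1.9656

Compression ratio = 1.9656


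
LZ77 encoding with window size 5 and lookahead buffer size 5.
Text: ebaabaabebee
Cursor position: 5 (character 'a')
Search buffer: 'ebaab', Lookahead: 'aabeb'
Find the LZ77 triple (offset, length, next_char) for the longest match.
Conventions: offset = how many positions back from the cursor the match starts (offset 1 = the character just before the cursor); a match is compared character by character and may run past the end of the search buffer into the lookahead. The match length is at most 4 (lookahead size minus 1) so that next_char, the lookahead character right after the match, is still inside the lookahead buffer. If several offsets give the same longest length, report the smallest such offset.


Try each offset into the search buffer:
  offset=1 (pos 4, char 'b'): match length 0
  offset=2 (pos 3, char 'a'): match length 1
  offset=3 (pos 2, char 'a'): match length 3
  offset=4 (pos 1, char 'b'): match length 0
  offset=5 (pos 0, char 'e'): match length 0
Longest match has length 3 at offset 3.
next_char = character at position 5 + 3 = 8 -> 'e'

Best match: offset=3, length=3 (matching 'aab' starting at position 2)
LZ77 triple: (3, 3, 'e')


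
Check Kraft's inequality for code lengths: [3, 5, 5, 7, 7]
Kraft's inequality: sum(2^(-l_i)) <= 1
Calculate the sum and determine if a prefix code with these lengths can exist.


Sum = 2^(-3) + 2^(-5) + 2^(-5) + 2^(-7) + 2^(-7)
    = 0.125 + 0.03125 + 0.03125 + 0.0078125 + 0.0078125
    = 26/128 = 0.203125
Since 0.203125 <= 1, Kraft's inequality IS satisfied.
A prefix code with these lengths CAN exist.

Kraft sum = 0.203125. Satisfied.


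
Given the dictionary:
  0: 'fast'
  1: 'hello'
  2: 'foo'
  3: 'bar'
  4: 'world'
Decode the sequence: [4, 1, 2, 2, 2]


Look up each index in the dictionary:
  4 -> 'world'
  1 -> 'hello'
  2 -> 'foo'
  2 -> 'foo'
  2 -> 'foo'

Decoded: "world hello foo foo foo"


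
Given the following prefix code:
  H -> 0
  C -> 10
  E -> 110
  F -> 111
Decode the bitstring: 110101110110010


Decoding step by step:
Bits 110 -> E
Bits 10 -> C
Bits 111 -> F
Bits 0 -> H
Bits 110 -> E
Bits 0 -> H
Bits 10 -> C


Decoded message: ECFHEHC


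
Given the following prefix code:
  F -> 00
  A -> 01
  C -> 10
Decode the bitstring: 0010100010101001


Decoding step by step:
Bits 00 -> F
Bits 10 -> C
Bits 10 -> C
Bits 00 -> F
Bits 10 -> C
Bits 10 -> C
Bits 10 -> C
Bits 01 -> A


Decoded message: FCCFCCCA


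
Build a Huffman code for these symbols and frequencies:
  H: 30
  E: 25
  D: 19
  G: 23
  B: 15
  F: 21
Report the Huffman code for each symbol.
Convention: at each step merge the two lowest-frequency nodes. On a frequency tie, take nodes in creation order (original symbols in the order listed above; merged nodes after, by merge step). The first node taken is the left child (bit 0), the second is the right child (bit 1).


Huffman tree construction:
Step 1: Merge B(15) + D(19) = 34
Step 2: Merge F(21) + G(23) = 44
Step 3: Merge E(25) + H(30) = 55
Step 4: Merge (B+D)(34) + (F+G)(44) = 78
Step 5: Merge (E+H)(55) + ((B+D)+(F+G))(78) = 133
Read each symbol's code off the tree from the root (left child = 0, right child = 1).

Codes:
  H: 01 (length 2)
  E: 00 (length 2)
  D: 101 (length 3)
  G: 111 (length 3)
  B: 100 (length 3)
  F: 110 (length 3)
Average code length: 344/133 = 2.5865 bits/symbol


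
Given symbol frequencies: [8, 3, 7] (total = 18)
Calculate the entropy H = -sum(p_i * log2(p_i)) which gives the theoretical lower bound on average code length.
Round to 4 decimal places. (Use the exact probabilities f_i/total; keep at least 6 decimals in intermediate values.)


Per-symbol terms -p_i * log2(p_i) with p_i = f_i/18:
  p = 8/18 = 0.444444: log2(p) = -1.169925, -p*log2(p) = 0.519967
  p = 3/18 = 0.166667: log2(p) = -2.584963, -p*log2(p) = 0.430827
  p = 7/18 = 0.388889: log2(p) = -1.362570, -p*log2(p) = 0.529888
H = 0.519967 + 0.430827 + 0.529888 = 1.480682

H = 1.4807 bits/symbol


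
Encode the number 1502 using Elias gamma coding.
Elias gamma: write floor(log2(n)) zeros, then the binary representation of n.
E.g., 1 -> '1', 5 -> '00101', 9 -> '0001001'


num_bits = floor(log2(1502)) + 1 = 11
leading_zeros = num_bits - 1 = 10
binary(1502) = 10111011110

Elias gamma(1502) = '0000000000' + '10111011110' = 000000000010111011110 (21 bits)
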